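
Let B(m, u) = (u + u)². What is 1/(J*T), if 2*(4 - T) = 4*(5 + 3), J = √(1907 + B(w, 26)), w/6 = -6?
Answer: -√4611/55332 ≈ -0.0012272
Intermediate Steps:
w = -36 (w = 6*(-6) = -36)
B(m, u) = 4*u² (B(m, u) = (2*u)² = 4*u²)
J = √4611 (J = √(1907 + 4*26²) = √(1907 + 4*676) = √(1907 + 2704) = √4611 ≈ 67.904)
T = -12 (T = 4 - 2*(5 + 3) = 4 - 2*8 = 4 - ½*32 = 4 - 16 = -12)
1/(J*T) = 1/(√4611*(-12)) = 1/(-12*√4611) = -√4611/55332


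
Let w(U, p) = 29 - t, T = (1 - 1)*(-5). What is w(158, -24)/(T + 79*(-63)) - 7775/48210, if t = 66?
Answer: -2460827/15996078 ≈ -0.15384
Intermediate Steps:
T = 0 (T = 0*(-5) = 0)
w(U, p) = -37 (w(U, p) = 29 - 1*66 = 29 - 66 = -37)
w(158, -24)/(T + 79*(-63)) - 7775/48210 = -37/(0 + 79*(-63)) - 7775/48210 = -37/(0 - 4977) - 7775*1/48210 = -37/(-4977) - 1555/9642 = -37*(-1/4977) - 1555/9642 = 37/4977 - 1555/9642 = -2460827/15996078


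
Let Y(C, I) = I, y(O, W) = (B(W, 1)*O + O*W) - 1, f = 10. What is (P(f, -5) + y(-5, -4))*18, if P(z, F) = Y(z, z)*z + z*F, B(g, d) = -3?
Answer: 1512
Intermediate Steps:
y(O, W) = -1 - 3*O + O*W (y(O, W) = (-3*O + O*W) - 1 = -1 - 3*O + O*W)
P(z, F) = z² + F*z (P(z, F) = z*z + z*F = z² + F*z)
(P(f, -5) + y(-5, -4))*18 = (10*(-5 + 10) + (-1 - 3*(-5) - 5*(-4)))*18 = (10*5 + (-1 + 15 + 20))*18 = (50 + 34)*18 = 84*18 = 1512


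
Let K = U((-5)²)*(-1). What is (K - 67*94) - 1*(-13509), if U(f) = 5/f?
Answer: 36054/5 ≈ 7210.8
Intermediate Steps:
K = -⅕ (K = (5/((-5)²))*(-1) = (5/25)*(-1) = (5*(1/25))*(-1) = (⅕)*(-1) = -⅕ ≈ -0.20000)
(K - 67*94) - 1*(-13509) = (-⅕ - 67*94) - 1*(-13509) = (-⅕ - 6298) + 13509 = -31491/5 + 13509 = 36054/5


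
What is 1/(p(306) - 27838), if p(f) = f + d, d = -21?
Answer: -1/27553 ≈ -3.6294e-5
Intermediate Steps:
p(f) = -21 + f (p(f) = f - 21 = -21 + f)
1/(p(306) - 27838) = 1/((-21 + 306) - 27838) = 1/(285 - 27838) = 1/(-27553) = -1/27553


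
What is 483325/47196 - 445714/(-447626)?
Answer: 5160538139/459264276 ≈ 11.237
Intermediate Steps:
483325/47196 - 445714/(-447626) = 483325*(1/47196) - 445714*(-1/447626) = 483325/47196 + 222857/223813 = 5160538139/459264276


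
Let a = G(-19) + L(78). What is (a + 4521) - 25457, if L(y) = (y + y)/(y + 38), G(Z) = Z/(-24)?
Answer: -14569969/696 ≈ -20934.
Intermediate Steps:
G(Z) = -Z/24 (G(Z) = Z*(-1/24) = -Z/24)
L(y) = 2*y/(38 + y) (L(y) = (2*y)/(38 + y) = 2*y/(38 + y))
a = 1487/696 (a = -1/24*(-19) + 2*78/(38 + 78) = 19/24 + 2*78/116 = 19/24 + 2*78*(1/116) = 19/24 + 39/29 = 1487/696 ≈ 2.1365)
(a + 4521) - 25457 = (1487/696 + 4521) - 25457 = 3148103/696 - 25457 = -14569969/696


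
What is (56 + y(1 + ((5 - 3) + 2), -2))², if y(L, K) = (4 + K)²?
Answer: 3600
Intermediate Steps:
(56 + y(1 + ((5 - 3) + 2), -2))² = (56 + (4 - 2)²)² = (56 + 2²)² = (56 + 4)² = 60² = 3600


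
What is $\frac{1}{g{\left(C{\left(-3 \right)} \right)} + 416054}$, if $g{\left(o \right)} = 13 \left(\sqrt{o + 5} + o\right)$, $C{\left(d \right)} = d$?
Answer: $\frac{416015}{173068479887} - \frac{13 \sqrt{2}}{173068479887} \approx 2.4037 \cdot 10^{-6}$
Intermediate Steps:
$g{\left(o \right)} = 13 o + 13 \sqrt{5 + o}$ ($g{\left(o \right)} = 13 \left(\sqrt{5 + o} + o\right) = 13 \left(o + \sqrt{5 + o}\right) = 13 o + 13 \sqrt{5 + o}$)
$\frac{1}{g{\left(C{\left(-3 \right)} \right)} + 416054} = \frac{1}{\left(13 \left(-3\right) + 13 \sqrt{5 - 3}\right) + 416054} = \frac{1}{\left(-39 + 13 \sqrt{2}\right) + 416054} = \frac{1}{416015 + 13 \sqrt{2}}$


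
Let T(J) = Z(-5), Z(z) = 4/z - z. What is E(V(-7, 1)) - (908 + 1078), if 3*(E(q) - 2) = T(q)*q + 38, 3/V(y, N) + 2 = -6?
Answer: -236623/120 ≈ -1971.9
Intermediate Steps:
Z(z) = -z + 4/z
V(y, N) = -3/8 (V(y, N) = 3/(-2 - 6) = 3/(-8) = 3*(-⅛) = -3/8)
T(J) = 21/5 (T(J) = -1*(-5) + 4/(-5) = 5 + 4*(-⅕) = 5 - ⅘ = 21/5)
E(q) = 44/3 + 7*q/5 (E(q) = 2 + (21*q/5 + 38)/3 = 2 + (38 + 21*q/5)/3 = 2 + (38/3 + 7*q/5) = 44/3 + 7*q/5)
E(V(-7, 1)) - (908 + 1078) = (44/3 + (7/5)*(-3/8)) - (908 + 1078) = (44/3 - 21/40) - 1*1986 = 1697/120 - 1986 = -236623/120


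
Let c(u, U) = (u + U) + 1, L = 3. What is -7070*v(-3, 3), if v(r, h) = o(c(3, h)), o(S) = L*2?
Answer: -42420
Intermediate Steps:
c(u, U) = 1 + U + u (c(u, U) = (U + u) + 1 = 1 + U + u)
o(S) = 6 (o(S) = 3*2 = 6)
v(r, h) = 6
-7070*v(-3, 3) = -7070*6 = -42420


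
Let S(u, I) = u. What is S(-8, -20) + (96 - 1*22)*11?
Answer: 806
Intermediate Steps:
S(-8, -20) + (96 - 1*22)*11 = -8 + (96 - 1*22)*11 = -8 + (96 - 22)*11 = -8 + 74*11 = -8 + 814 = 806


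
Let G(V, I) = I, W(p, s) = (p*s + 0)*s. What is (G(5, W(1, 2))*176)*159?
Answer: 111936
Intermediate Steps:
W(p, s) = p*s**2 (W(p, s) = (p*s)*s = p*s**2)
(G(5, W(1, 2))*176)*159 = ((1*2**2)*176)*159 = ((1*4)*176)*159 = (4*176)*159 = 704*159 = 111936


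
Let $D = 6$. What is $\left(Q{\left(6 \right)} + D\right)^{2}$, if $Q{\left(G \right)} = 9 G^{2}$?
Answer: $108900$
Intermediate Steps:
$\left(Q{\left(6 \right)} + D\right)^{2} = \left(9 \cdot 6^{2} + 6\right)^{2} = \left(9 \cdot 36 + 6\right)^{2} = \left(324 + 6\right)^{2} = 330^{2} = 108900$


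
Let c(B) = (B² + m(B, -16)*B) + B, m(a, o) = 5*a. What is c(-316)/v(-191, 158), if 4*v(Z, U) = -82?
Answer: -1197640/41 ≈ -29211.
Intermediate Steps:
v(Z, U) = -41/2 (v(Z, U) = (¼)*(-82) = -41/2)
c(B) = B + 6*B² (c(B) = (B² + (5*B)*B) + B = (B² + 5*B²) + B = 6*B² + B = B + 6*B²)
c(-316)/v(-191, 158) = (-316*(1 + 6*(-316)))/(-41/2) = -316*(1 - 1896)*(-2/41) = -316*(-1895)*(-2/41) = 598820*(-2/41) = -1197640/41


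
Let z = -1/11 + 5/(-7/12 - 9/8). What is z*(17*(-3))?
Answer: 69411/451 ≈ 153.90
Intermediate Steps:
z = -1361/451 (z = -1*1/11 + 5/(-7*1/12 - 9*⅛) = -1/11 + 5/(-7/12 - 9/8) = -1/11 + 5/(-41/24) = -1/11 + 5*(-24/41) = -1/11 - 120/41 = -1361/451 ≈ -3.0177)
z*(17*(-3)) = -23137*(-3)/451 = -1361/451*(-51) = 69411/451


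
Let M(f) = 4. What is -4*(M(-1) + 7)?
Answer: -44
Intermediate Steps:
-4*(M(-1) + 7) = -4*(4 + 7) = -4*11 = -44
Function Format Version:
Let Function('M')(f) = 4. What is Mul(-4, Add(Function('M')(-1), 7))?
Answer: -44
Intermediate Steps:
Mul(-4, Add(Function('M')(-1), 7)) = Mul(-4, Add(4, 7)) = Mul(-4, 11) = -44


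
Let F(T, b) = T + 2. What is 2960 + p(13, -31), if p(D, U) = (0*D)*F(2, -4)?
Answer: 2960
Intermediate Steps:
F(T, b) = 2 + T
p(D, U) = 0 (p(D, U) = (0*D)*(2 + 2) = 0*4 = 0)
2960 + p(13, -31) = 2960 + 0 = 2960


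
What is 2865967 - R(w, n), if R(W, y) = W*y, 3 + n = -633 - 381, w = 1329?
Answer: 4217560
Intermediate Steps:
n = -1017 (n = -3 + (-633 - 381) = -3 - 1014 = -1017)
2865967 - R(w, n) = 2865967 - 1329*(-1017) = 2865967 - 1*(-1351593) = 2865967 + 1351593 = 4217560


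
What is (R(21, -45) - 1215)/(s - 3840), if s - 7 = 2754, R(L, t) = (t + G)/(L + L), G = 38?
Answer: 7291/6474 ≈ 1.1262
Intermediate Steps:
R(L, t) = (38 + t)/(2*L) (R(L, t) = (t + 38)/(L + L) = (38 + t)/((2*L)) = (38 + t)*(1/(2*L)) = (38 + t)/(2*L))
s = 2761 (s = 7 + 2754 = 2761)
(R(21, -45) - 1215)/(s - 3840) = ((½)*(38 - 45)/21 - 1215)/(2761 - 3840) = ((½)*(1/21)*(-7) - 1215)/(-1079) = (-⅙ - 1215)*(-1/1079) = -7291/6*(-1/1079) = 7291/6474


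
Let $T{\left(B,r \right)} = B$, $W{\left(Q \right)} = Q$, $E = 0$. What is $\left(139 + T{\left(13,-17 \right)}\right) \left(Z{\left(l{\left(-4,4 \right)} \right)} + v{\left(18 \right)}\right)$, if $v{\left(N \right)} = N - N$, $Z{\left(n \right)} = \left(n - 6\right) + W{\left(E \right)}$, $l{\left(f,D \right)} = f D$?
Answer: $-3344$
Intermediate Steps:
$l{\left(f,D \right)} = D f$
$Z{\left(n \right)} = -6 + n$ ($Z{\left(n \right)} = \left(n - 6\right) + 0 = \left(-6 + n\right) + 0 = -6 + n$)
$v{\left(N \right)} = 0$
$\left(139 + T{\left(13,-17 \right)}\right) \left(Z{\left(l{\left(-4,4 \right)} \right)} + v{\left(18 \right)}\right) = \left(139 + 13\right) \left(\left(-6 + 4 \left(-4\right)\right) + 0\right) = 152 \left(\left(-6 - 16\right) + 0\right) = 152 \left(-22 + 0\right) = 152 \left(-22\right) = -3344$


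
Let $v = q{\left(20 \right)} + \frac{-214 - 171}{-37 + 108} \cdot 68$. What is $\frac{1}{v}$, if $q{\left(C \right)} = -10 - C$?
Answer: $- \frac{71}{28310} \approx -0.0025079$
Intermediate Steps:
$v = - \frac{28310}{71}$ ($v = \left(-10 - 20\right) + \frac{-214 - 171}{-37 + 108} \cdot 68 = \left(-10 - 20\right) + - \frac{385}{71} \cdot 68 = -30 + \left(-385\right) \frac{1}{71} \cdot 68 = -30 - \frac{26180}{71} = - \frac{28310}{71} \approx -398.73$)
$\frac{1}{v} = \frac{1}{- \frac{28310}{71}} = - \frac{71}{28310}$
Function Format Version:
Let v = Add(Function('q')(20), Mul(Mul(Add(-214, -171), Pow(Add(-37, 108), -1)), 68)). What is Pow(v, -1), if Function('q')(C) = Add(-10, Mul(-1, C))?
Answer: Rational(-71, 28310) ≈ -0.0025079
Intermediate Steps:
v = Rational(-28310, 71) (v = Add(Add(-10, Mul(-1, 20)), Mul(Mul(Add(-214, -171), Pow(Add(-37, 108), -1)), 68)) = Add(Add(-10, -20), Mul(Mul(-385, Pow(71, -1)), 68)) = Add(-30, Mul(Mul(-385, Rational(1, 71)), 68)) = Add(-30, Mul(Rational(-385, 71), 68)) = Add(-30, Rational(-26180, 71)) = Rational(-28310, 71) ≈ -398.73)
Pow(v, -1) = Pow(Rational(-28310, 71), -1) = Rational(-71, 28310)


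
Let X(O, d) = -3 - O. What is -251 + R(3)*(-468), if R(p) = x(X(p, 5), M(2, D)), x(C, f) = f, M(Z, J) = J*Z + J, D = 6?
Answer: -8675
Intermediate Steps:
M(Z, J) = J + J*Z
R(p) = 18 (R(p) = 6*(1 + 2) = 6*3 = 18)
-251 + R(3)*(-468) = -251 + 18*(-468) = -251 - 8424 = -8675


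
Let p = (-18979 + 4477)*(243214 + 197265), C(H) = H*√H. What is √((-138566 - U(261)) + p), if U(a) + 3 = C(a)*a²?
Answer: √(-6387965021 - 53338743*√29) ≈ 81702.0*I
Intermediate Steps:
C(H) = H^(3/2)
U(a) = -3 + a^(7/2) (U(a) = -3 + a^(3/2)*a² = -3 + a^(7/2))
p = -6387826458 (p = -14502*440479 = -6387826458)
√((-138566 - U(261)) + p) = √((-138566 - (-3 + 261^(7/2))) - 6387826458) = √((-138566 - (-3 + 53338743*√29)) - 6387826458) = √((-138566 + (3 - 53338743*√29)) - 6387826458) = √((-138563 - 53338743*√29) - 6387826458) = √(-6387965021 - 53338743*√29)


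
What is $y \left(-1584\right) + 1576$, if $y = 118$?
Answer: $-185336$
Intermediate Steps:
$y \left(-1584\right) + 1576 = 118 \left(-1584\right) + 1576 = -186912 + 1576 = -185336$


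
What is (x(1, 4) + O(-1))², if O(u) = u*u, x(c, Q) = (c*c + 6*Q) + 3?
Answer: 841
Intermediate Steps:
x(c, Q) = 3 + c² + 6*Q (x(c, Q) = (c² + 6*Q) + 3 = 3 + c² + 6*Q)
O(u) = u²
(x(1, 4) + O(-1))² = ((3 + 1² + 6*4) + (-1)²)² = ((3 + 1 + 24) + 1)² = (28 + 1)² = 29² = 841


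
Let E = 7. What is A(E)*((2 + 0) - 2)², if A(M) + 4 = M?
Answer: 0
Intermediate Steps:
A(M) = -4 + M
A(E)*((2 + 0) - 2)² = (-4 + 7)*((2 + 0) - 2)² = 3*(2 - 2)² = 3*0² = 3*0 = 0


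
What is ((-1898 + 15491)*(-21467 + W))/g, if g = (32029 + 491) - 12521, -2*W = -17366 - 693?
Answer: -338125875/39998 ≈ -8453.6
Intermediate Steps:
W = 18059/2 (W = -(-17366 - 693)/2 = -½*(-18059) = 18059/2 ≈ 9029.5)
g = 19999 (g = 32520 - 12521 = 19999)
((-1898 + 15491)*(-21467 + W))/g = ((-1898 + 15491)*(-21467 + 18059/2))/19999 = (13593*(-24875/2))*(1/19999) = -338125875/2*1/19999 = -338125875/39998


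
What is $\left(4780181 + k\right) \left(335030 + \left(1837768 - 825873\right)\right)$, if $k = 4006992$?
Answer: $11835662993025$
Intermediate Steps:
$\left(4780181 + k\right) \left(335030 + \left(1837768 - 825873\right)\right) = \left(4780181 + 4006992\right) \left(335030 + \left(1837768 - 825873\right)\right) = 8787173 \left(335030 + \left(1837768 - 825873\right)\right) = 8787173 \left(335030 + 1011895\right) = 8787173 \cdot 1346925 = 11835662993025$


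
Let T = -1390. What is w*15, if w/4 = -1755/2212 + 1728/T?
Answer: -9392679/76867 ≈ -122.19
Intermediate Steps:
w = -3130893/384335 (w = 4*(-1755/2212 + 1728/(-1390)) = 4*(-1755*1/2212 + 1728*(-1/1390)) = 4*(-1755/2212 - 864/695) = 4*(-3130893/1537340) = -3130893/384335 ≈ -8.1463)
w*15 = -3130893/384335*15 = -9392679/76867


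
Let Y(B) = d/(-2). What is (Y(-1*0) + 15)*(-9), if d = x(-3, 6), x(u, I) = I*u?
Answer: -216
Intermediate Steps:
d = -18 (d = 6*(-3) = -18)
Y(B) = 9 (Y(B) = -18/(-2) = -18*(-½) = 9)
(Y(-1*0) + 15)*(-9) = (9 + 15)*(-9) = 24*(-9) = -216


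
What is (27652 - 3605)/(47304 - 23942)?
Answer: 24047/23362 ≈ 1.0293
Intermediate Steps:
(27652 - 3605)/(47304 - 23942) = 24047/23362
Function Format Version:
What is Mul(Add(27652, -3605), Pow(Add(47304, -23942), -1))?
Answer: Rational(24047, 23362) ≈ 1.0293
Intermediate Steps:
Mul(Add(27652, -3605), Pow(Add(47304, -23942), -1)) = Mul(24047, Pow(23362, -1)) = Mul(24047, Rational(1, 23362)) = Rational(24047, 23362)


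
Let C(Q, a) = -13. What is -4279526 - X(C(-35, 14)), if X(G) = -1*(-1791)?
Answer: -4281317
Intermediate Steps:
X(G) = 1791
-4279526 - X(C(-35, 14)) = -4279526 - 1*1791 = -4279526 - 1791 = -4281317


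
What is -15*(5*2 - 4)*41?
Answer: -3690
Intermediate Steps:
-15*(5*2 - 4)*41 = -15*(10 - 4)*41 = -15*6*41 = -90*41 = -3690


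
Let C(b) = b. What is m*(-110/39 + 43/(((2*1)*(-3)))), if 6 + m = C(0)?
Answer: 779/13 ≈ 59.923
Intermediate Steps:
m = -6 (m = -6 + 0 = -6)
m*(-110/39 + 43/(((2*1)*(-3)))) = -6*(-110/39 + 43/(((2*1)*(-3)))) = -6*(-110*1/39 + 43/((2*(-3)))) = -6*(-110/39 + 43/(-6)) = -6*(-110/39 + 43*(-1/6)) = -6*(-110/39 - 43/6) = -6*(-779/78) = 779/13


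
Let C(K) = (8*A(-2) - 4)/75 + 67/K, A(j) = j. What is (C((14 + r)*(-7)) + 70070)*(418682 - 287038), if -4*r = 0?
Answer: 6779764930466/735 ≈ 9.2242e+9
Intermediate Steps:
r = 0 (r = -¼*0 = 0)
C(K) = -4/15 + 67/K (C(K) = (8*(-2) - 4)/75 + 67/K = (-16 - 4)*(1/75) + 67/K = -20*1/75 + 67/K = -4/15 + 67/K)
(C((14 + r)*(-7)) + 70070)*(418682 - 287038) = ((-4/15 + 67/(((14 + 0)*(-7)))) + 70070)*(418682 - 287038) = ((-4/15 + 67/((14*(-7)))) + 70070)*131644 = ((-4/15 + 67/(-98)) + 70070)*131644 = ((-4/15 + 67*(-1/98)) + 70070)*131644 = ((-4/15 - 67/98) + 70070)*131644 = (-1397/1470 + 70070)*131644 = (103001503/1470)*131644 = 6779764930466/735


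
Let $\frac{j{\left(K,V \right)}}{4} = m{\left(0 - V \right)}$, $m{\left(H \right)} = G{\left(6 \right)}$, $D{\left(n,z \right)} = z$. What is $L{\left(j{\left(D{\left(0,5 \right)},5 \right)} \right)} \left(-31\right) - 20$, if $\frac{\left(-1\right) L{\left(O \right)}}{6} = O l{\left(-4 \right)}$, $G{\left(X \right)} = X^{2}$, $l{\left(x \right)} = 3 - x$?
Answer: $187468$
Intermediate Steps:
$m{\left(H \right)} = 36$ ($m{\left(H \right)} = 6^{2} = 36$)
$j{\left(K,V \right)} = 144$ ($j{\left(K,V \right)} = 4 \cdot 36 = 144$)
$L{\left(O \right)} = - 42 O$ ($L{\left(O \right)} = - 6 O \left(3 - -4\right) = - 6 O \left(3 + 4\right) = - 6 O 7 = - 6 \cdot 7 O = - 42 O$)
$L{\left(j{\left(D{\left(0,5 \right)},5 \right)} \right)} \left(-31\right) - 20 = \left(-42\right) 144 \left(-31\right) - 20 = \left(-6048\right) \left(-31\right) - 20 = 187488 - 20 = 187468$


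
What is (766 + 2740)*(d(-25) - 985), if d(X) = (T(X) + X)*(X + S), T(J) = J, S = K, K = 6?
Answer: -122710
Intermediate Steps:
S = 6
d(X) = 2*X*(6 + X) (d(X) = (X + X)*(X + 6) = (2*X)*(6 + X) = 2*X*(6 + X))
(766 + 2740)*(d(-25) - 985) = (766 + 2740)*(2*(-25)*(6 - 25) - 985) = 3506*(2*(-25)*(-19) - 985) = 3506*(950 - 985) = 3506*(-35) = -122710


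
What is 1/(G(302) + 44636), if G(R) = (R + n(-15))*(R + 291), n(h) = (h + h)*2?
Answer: 1/188142 ≈ 5.3151e-6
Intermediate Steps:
n(h) = 4*h (n(h) = (2*h)*2 = 4*h)
G(R) = (-60 + R)*(291 + R) (G(R) = (R + 4*(-15))*(R + 291) = (R - 60)*(291 + R) = (-60 + R)*(291 + R))
1/(G(302) + 44636) = 1/((-17460 + 302² + 231*302) + 44636) = 1/((-17460 + 91204 + 69762) + 44636) = 1/(143506 + 44636) = 1/188142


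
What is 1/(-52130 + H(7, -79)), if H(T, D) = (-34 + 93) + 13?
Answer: -1/52058 ≈ -1.9209e-5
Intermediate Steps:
H(T, D) = 72 (H(T, D) = 59 + 13 = 72)
1/(-52130 + H(7, -79)) = 1/(-52130 + 72) = 1/(-52058) = -1/52058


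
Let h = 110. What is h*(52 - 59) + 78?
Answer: -692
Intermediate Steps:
h*(52 - 59) + 78 = 110*(52 - 59) + 78 = 110*(-7) + 78 = -770 + 78 = -692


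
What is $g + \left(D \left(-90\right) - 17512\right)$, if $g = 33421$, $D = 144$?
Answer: $2949$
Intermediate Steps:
$g + \left(D \left(-90\right) - 17512\right) = 33421 + \left(144 \left(-90\right) - 17512\right) = 33421 - 30472 = 2949$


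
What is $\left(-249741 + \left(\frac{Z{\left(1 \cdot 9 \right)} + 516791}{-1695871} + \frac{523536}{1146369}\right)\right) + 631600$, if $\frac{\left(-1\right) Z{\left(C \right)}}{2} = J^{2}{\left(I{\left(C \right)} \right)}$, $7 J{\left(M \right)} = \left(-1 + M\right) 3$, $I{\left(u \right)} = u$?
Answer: $\frac{1732196816452267870}{4536219198931} \approx 3.8186 \cdot 10^{5}$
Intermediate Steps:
$J{\left(M \right)} = - \frac{3}{7} + \frac{3 M}{7}$ ($J{\left(M \right)} = \frac{\left(-1 + M\right) 3}{7} = \frac{-3 + 3 M}{7} = - \frac{3}{7} + \frac{3 M}{7}$)
$Z{\left(C \right)} = - 2 \left(- \frac{3}{7} + \frac{3 C}{7}\right)^{2}$
$\left(-249741 + \left(\frac{Z{\left(1 \cdot 9 \right)} + 516791}{-1695871} + \frac{523536}{1146369}\right)\right) + 631600 = \left(-249741 + \left(\frac{- \frac{18 \left(-1 + 1 \cdot 9\right)^{2}}{49} + 516791}{-1695871} + \frac{523536}{1146369}\right)\right) + 631600 = \left(-249741 + \left(\left(- \frac{18 \left(-1 + 9\right)^{2}}{49} + 516791\right) \left(- \frac{1}{1695871}\right) + 523536 \cdot \frac{1}{1146369}\right)\right) + 631600 = \left(-249741 + \left(\left(- \frac{18 \cdot 8^{2}}{49} + 516791\right) \left(- \frac{1}{1695871}\right) + \frac{174512}{382123}\right)\right) + 631600 = \left(-249741 + \left(\left(\left(- \frac{18}{49}\right) 64 + 516791\right) \left(- \frac{1}{1695871}\right) + \frac{174512}{382123}\right)\right) + 631600 = \left(-249741 + \left(\left(- \frac{1152}{49} + 516791\right) \left(- \frac{1}{1695871}\right) + \frac{174512}{382123}\right)\right) + 631600 = \left(-249741 + \left(\frac{25321607}{49} \left(- \frac{1}{1695871}\right) + \frac{174512}{382123}\right)\right) + 631600 = \left(-249741 + \left(- \frac{25321607}{83097679} + \frac{174512}{382123}\right)\right) + 631600 = \left(-249741 + \frac{689367675141}{4536219198931}\right) + 631600 = - \frac{1132879229592551730}{4536219198931} + 631600 = \frac{1732196816452267870}{4536219198931}$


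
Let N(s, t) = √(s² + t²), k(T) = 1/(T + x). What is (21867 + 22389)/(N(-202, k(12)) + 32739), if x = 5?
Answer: 104682821544/77437645153 - 188088*√11792357/77437645153 ≈ 1.3435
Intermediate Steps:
k(T) = 1/(5 + T) (k(T) = 1/(T + 5) = 1/(5 + T))
(21867 + 22389)/(N(-202, k(12)) + 32739) = (21867 + 22389)/(√((-202)² + (1/(5 + 12))²) + 32739) = 44256/(√(40804 + (1/17)²) + 32739) = 44256/(√(40804 + 1/289) + 32739) = 44256/(√(11792357/289) + 32739) = 44256/(√11792357/17 + 32739) = 44256/(32739 + √11792357/17)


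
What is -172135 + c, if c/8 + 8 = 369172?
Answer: 2781177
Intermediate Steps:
c = 2953312 (c = -64 + 8*369172 = -64 + 2953376 = 2953312)
-172135 + c = -172135 + 2953312 = 2781177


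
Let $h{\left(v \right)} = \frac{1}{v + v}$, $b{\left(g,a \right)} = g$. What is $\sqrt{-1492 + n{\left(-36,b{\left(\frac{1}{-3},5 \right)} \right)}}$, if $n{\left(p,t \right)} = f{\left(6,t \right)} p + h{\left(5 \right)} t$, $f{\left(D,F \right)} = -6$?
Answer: $\frac{i \sqrt{1148430}}{30} \approx 35.722 i$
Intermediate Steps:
$h{\left(v \right)} = \frac{1}{2 v}$
$n{\left(p,t \right)} = - 6 p + \frac{t}{10}$ ($n{\left(p,t \right)} = - 6 p + \frac{1}{2 \cdot 5} t = - 6 p + \frac{1}{2} \cdot \frac{1}{5} t = - 6 p + \frac{t}{10}$)
$\sqrt{-1492 + n{\left(-36,b{\left(\frac{1}{-3},5 \right)} \right)}} = \sqrt{-1492 + \left(\left(-6\right) \left(-36\right) + \frac{1}{10 \left(-3\right)}\right)} = \sqrt{-1492 + \left(216 + \frac{1}{10} \left(- \frac{1}{3}\right)\right)} = \sqrt{-1492 + \left(216 - \frac{1}{30}\right)} = \sqrt{-1492 + \frac{6479}{30}} = \sqrt{- \frac{38281}{30}} = \frac{i \sqrt{1148430}}{30}$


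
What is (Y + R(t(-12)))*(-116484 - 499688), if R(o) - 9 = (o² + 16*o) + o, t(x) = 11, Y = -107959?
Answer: 66325986424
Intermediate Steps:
R(o) = 9 + o² + 17*o (R(o) = 9 + ((o² + 16*o) + o) = 9 + (o² + 17*o) = 9 + o² + 17*o)
(Y + R(t(-12)))*(-116484 - 499688) = (-107959 + (9 + 11² + 17*11))*(-116484 - 499688) = (-107959 + (9 + 121 + 187))*(-616172) = (-107959 + 317)*(-616172) = -107642*(-616172) = 66325986424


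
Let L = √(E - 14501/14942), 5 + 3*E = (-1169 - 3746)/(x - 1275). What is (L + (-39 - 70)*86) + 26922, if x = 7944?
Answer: 17548 + I*√3180631810465798/33216066 ≈ 17548.0 + 1.6979*I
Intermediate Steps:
E = -38260/20007 (E = -5/3 + ((-1169 - 3746)/(7944 - 1275))/3 = -5/3 + (-4915/6669)/3 = -5/3 + (-4915*1/6669)/3 = -5/3 + (⅓)*(-4915/6669) = -5/3 - 4915/20007 = -38260/20007 ≈ -1.9123)
L = I*√3180631810465798/33216066 (L = √(-38260/20007 - 14501/14942) = √(-861802427/298944594) = I*√3180631810465798/33216066 ≈ 1.6979*I)
(L + (-39 - 70)*86) + 26922 = (I*√3180631810465798/33216066 + (-39 - 70)*86) + 26922 = (I*√3180631810465798/33216066 - 109*86) + 26922 = (I*√3180631810465798/33216066 - 9374) + 26922 = (-9374 + I*√3180631810465798/33216066) + 26922 = 17548 + I*√3180631810465798/33216066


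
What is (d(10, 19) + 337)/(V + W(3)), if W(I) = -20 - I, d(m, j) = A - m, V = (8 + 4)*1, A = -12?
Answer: -315/11 ≈ -28.636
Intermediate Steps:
V = 12 (V = 12*1 = 12)
d(m, j) = -12 - m
(d(10, 19) + 337)/(V + W(3)) = ((-12 - 1*10) + 337)/(12 + (-20 - 1*3)) = ((-12 - 10) + 337)/(12 + (-20 - 3)) = (-22 + 337)/(12 - 23) = 315/(-11) = 315*(-1/11) = -315/11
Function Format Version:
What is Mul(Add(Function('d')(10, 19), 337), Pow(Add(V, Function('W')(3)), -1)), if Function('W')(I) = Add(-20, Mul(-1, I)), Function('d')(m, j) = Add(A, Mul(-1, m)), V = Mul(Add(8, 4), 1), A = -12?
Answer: Rational(-315, 11) ≈ -28.636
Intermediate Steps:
V = 12 (V = Mul(12, 1) = 12)
Function('d')(m, j) = Add(-12, Mul(-1, m))
Mul(Add(Function('d')(10, 19), 337), Pow(Add(V, Function('W')(3)), -1)) = Mul(Add(Add(-12, Mul(-1, 10)), 337), Pow(Add(12, Add(-20, Mul(-1, 3))), -1)) = Mul(Add(Add(-12, -10), 337), Pow(Add(12, Add(-20, -3)), -1)) = Mul(Add(-22, 337), Pow(Add(12, -23), -1)) = Mul(315, Pow(-11, -1)) = Mul(315, Rational(-1, 11)) = Rational(-315, 11)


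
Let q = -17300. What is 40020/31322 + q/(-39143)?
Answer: 1054186730/613018523 ≈ 1.7197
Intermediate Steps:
40020/31322 + q/(-39143) = 40020/31322 - 17300/(-39143) = 40020*(1/31322) - 17300*(-1/39143) = 20010/15661 + 17300/39143 = 1054186730/613018523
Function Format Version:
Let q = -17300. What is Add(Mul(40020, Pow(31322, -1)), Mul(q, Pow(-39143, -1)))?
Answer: Rational(1054186730, 613018523) ≈ 1.7197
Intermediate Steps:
Add(Mul(40020, Pow(31322, -1)), Mul(q, Pow(-39143, -1))) = Add(Mul(40020, Pow(31322, -1)), Mul(-17300, Pow(-39143, -1))) = Add(Mul(40020, Rational(1, 31322)), Mul(-17300, Rational(-1, 39143))) = Add(Rational(20010, 15661), Rational(17300, 39143)) = Rational(1054186730, 613018523)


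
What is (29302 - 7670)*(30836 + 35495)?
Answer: 1434872192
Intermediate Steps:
(29302 - 7670)*(30836 + 35495) = 21632*66331 = 1434872192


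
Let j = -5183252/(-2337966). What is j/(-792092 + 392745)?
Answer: -2591626/466829854101 ≈ -5.5515e-6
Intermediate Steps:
j = 2591626/1168983 (j = -5183252*(-1/2337966) = 2591626/1168983 ≈ 2.2170)
j/(-792092 + 392745) = 2591626/(1168983*(-792092 + 392745)) = (2591626/1168983)/(-399347) = (2591626/1168983)*(-1/399347) = -2591626/466829854101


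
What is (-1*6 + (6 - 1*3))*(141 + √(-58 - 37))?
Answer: -423 - 3*I*√95 ≈ -423.0 - 29.24*I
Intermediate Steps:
(-1*6 + (6 - 1*3))*(141 + √(-58 - 37)) = (-6 + (6 - 3))*(141 + √(-95)) = (-6 + 3)*(141 + I*√95) = -3*(141 + I*√95) = -423 - 3*I*√95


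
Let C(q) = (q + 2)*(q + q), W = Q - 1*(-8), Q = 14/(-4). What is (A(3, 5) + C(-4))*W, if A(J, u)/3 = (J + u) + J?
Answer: 441/2 ≈ 220.50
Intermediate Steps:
A(J, u) = 3*u + 6*J (A(J, u) = 3*((J + u) + J) = 3*(u + 2*J) = 3*u + 6*J)
Q = -7/2 (Q = 14*(-¼) = -7/2 ≈ -3.5000)
W = 9/2 (W = -7/2 - 1*(-8) = -7/2 + 8 = 9/2 ≈ 4.5000)
C(q) = 2*q*(2 + q) (C(q) = (2 + q)*(2*q) = 2*q*(2 + q))
(A(3, 5) + C(-4))*W = ((3*5 + 6*3) + 2*(-4)*(2 - 4))*(9/2) = ((15 + 18) + 2*(-4)*(-2))*(9/2) = (33 + 16)*(9/2) = 49*(9/2) = 441/2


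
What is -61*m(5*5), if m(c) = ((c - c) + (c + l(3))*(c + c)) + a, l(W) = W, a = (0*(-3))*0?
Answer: -85400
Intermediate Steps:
a = 0 (a = 0*0 = 0)
m(c) = 2*c*(3 + c) (m(c) = ((c - c) + (c + 3)*(c + c)) + 0 = (0 + (3 + c)*(2*c)) + 0 = (0 + 2*c*(3 + c)) + 0 = 2*c*(3 + c) + 0 = 2*c*(3 + c))
-61*m(5*5) = -122*5*5*(3 + 5*5) = -122*25*(3 + 25) = -122*25*28 = -61*1400 = -85400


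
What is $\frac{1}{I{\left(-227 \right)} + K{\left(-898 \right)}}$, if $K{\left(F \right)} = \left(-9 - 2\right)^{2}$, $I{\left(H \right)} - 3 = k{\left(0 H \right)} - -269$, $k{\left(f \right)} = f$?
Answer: $\frac{1}{393} \approx 0.0025445$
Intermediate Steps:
$I{\left(H \right)} = 272$ ($I{\left(H \right)} = 3 + \left(0 H - -269\right) = 3 + \left(0 + 269\right) = 3 + 269 = 272$)
$K{\left(F \right)} = 121$ ($K{\left(F \right)} = \left(-11\right)^{2} = 121$)
$\frac{1}{I{\left(-227 \right)} + K{\left(-898 \right)}} = \frac{1}{272 + 121} = \frac{1}{393}$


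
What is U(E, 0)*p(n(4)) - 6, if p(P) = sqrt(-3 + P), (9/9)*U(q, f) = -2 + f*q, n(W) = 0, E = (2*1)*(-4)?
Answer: -6 - 2*I*sqrt(3) ≈ -6.0 - 3.4641*I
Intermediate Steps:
E = -8 (E = 2*(-4) = -8)
U(q, f) = -2 + f*q
U(E, 0)*p(n(4)) - 6 = (-2 + 0*(-8))*sqrt(-3 + 0) - 6 = (-2 + 0)*sqrt(-3) - 6 = -2*I*sqrt(3) - 6 = -6 - 2*I*sqrt(3)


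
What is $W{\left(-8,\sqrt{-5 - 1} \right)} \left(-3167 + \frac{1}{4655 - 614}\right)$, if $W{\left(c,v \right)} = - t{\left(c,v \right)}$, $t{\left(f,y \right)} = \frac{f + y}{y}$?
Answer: $\frac{12797846}{4041} + \frac{51191384 i \sqrt{6}}{12123} \approx 3167.0 + 10343.0 i$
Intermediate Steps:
$t{\left(f,y \right)} = \frac{f + y}{y}$
$W{\left(c,v \right)} = - \frac{c + v}{v}$
$W{\left(-8,\sqrt{-5 - 1} \right)} \left(-3167 + \frac{1}{4655 - 614}\right) = \frac{\left(-1\right) \left(-8\right) - \sqrt{-5 - 1}}{\sqrt{-5 - 1}} \left(-3167 + \frac{1}{4655 - 614}\right) = \frac{8 - \sqrt{-6}}{\sqrt{-6}} \left(-3167 + \frac{1}{4041}\right) = \frac{8 - i \sqrt{6}}{i \sqrt{6}} \left(-3167 + \frac{1}{4041}\right) = - \frac{i \sqrt{6}}{6} \left(8 - i \sqrt{6}\right) \left(- \frac{12797846}{4041}\right) = - \frac{i \sqrt{6} \left(8 - i \sqrt{6}\right)}{6} \left(- \frac{12797846}{4041}\right) = \frac{6398923 i \sqrt{6} \left(8 - i \sqrt{6}\right)}{12123}$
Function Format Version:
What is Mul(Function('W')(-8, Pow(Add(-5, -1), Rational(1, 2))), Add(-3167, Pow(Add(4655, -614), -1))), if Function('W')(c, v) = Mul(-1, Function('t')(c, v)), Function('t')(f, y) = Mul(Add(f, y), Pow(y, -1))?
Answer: Add(Rational(12797846, 4041), Mul(Rational(51191384, 12123), I, Pow(6, Rational(1, 2)))) ≈ Add(3167.0, Mul(10343., I))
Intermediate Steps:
Function('t')(f, y) = Mul(Pow(y, -1), Add(f, y))
Function('W')(c, v) = Mul(-1, Pow(v, -1), Add(c, v)) (Function('W')(c, v) = Mul(-1, Mul(Pow(v, -1), Add(c, v))) = Mul(-1, Pow(v, -1), Add(c, v)))
Mul(Function('W')(-8, Pow(Add(-5, -1), Rational(1, 2))), Add(-3167, Pow(Add(4655, -614), -1))) = Mul(Mul(Pow(Pow(Add(-5, -1), Rational(1, 2)), -1), Add(Mul(-1, -8), Mul(-1, Pow(Add(-5, -1), Rational(1, 2))))), Add(-3167, Pow(Add(4655, -614), -1))) = Mul(Mul(Pow(Pow(-6, Rational(1, 2)), -1), Add(8, Mul(-1, Pow(-6, Rational(1, 2))))), Add(-3167, Pow(4041, -1))) = Mul(Mul(Pow(Mul(I, Pow(6, Rational(1, 2))), -1), Add(8, Mul(-1, Mul(I, Pow(6, Rational(1, 2)))))), Add(-3167, Rational(1, 4041))) = Mul(Mul(Mul(Rational(-1, 6), I, Pow(6, Rational(1, 2))), Add(8, Mul(-1, I, Pow(6, Rational(1, 2))))), Rational(-12797846, 4041)) = Mul(Mul(Rational(-1, 6), I, Pow(6, Rational(1, 2)), Add(8, Mul(-1, I, Pow(6, Rational(1, 2))))), Rational(-12797846, 4041)) = Mul(Rational(6398923, 12123), I, Pow(6, Rational(1, 2)), Add(8, Mul(-1, I, Pow(6, Rational(1, 2)))))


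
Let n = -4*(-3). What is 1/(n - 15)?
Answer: -1/3 ≈ -0.33333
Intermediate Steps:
n = 12
1/(n - 15) = 1/(12 - 15) = 1/(-3) = -1/3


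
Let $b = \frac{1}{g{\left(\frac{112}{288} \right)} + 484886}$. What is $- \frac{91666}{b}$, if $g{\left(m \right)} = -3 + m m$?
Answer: $- \frac{7200462428453}{162} \approx -4.4447 \cdot 10^{10}$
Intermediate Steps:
$g{\left(m \right)} = -3 + m^{2}$
$b = \frac{324}{157102141}$ ($b = \frac{1}{\left(-3 + \left(\frac{112}{288}\right)^{2}\right) + 484886} = \frac{1}{\left(-3 + \left(112 \cdot \frac{1}{288}\right)^{2}\right) + 484886} = \frac{1}{\left(-3 + \left(\frac{7}{18}\right)^{2}\right) + 484886} = \frac{1}{\left(-3 + \frac{49}{324}\right) + 484886} = \frac{1}{- \frac{923}{324} + 484886} = \frac{1}{\frac{157102141}{324}} = \frac{324}{157102141} \approx 2.0624 \cdot 10^{-6}$)
$- \frac{91666}{b} = - \frac{91666}{\frac{324}{157102141}} = \left(-91666\right) \frac{157102141}{324} = - \frac{7200462428453}{162}$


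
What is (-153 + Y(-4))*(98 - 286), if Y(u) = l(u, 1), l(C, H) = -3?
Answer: 29328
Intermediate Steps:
Y(u) = -3
(-153 + Y(-4))*(98 - 286) = (-153 - 3)*(98 - 286) = -156*(-188) = 29328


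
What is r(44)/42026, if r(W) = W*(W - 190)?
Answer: -3212/21013 ≈ -0.15286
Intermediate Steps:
r(W) = W*(-190 + W)
r(44)/42026 = (44*(-190 + 44))/42026 = (44*(-146))*(1/42026) = -6424*1/42026 = -3212/21013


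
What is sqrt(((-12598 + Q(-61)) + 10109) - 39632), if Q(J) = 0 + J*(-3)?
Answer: I*sqrt(41938) ≈ 204.79*I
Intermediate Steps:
Q(J) = -3*J (Q(J) = 0 - 3*J = -3*J)
sqrt(((-12598 + Q(-61)) + 10109) - 39632) = sqrt(((-12598 - 3*(-61)) + 10109) - 39632) = sqrt(((-12598 + 183) + 10109) - 39632) = sqrt((-12415 + 10109) - 39632) = sqrt(-2306 - 39632) = sqrt(-41938) = I*sqrt(41938)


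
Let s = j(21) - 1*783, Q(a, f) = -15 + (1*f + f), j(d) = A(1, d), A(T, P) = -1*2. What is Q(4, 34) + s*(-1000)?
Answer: 785053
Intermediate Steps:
A(T, P) = -2
j(d) = -2
Q(a, f) = -15 + 2*f (Q(a, f) = -15 + (f + f) = -15 + 2*f)
s = -785 (s = -2 - 1*783 = -2 - 783 = -785)
Q(4, 34) + s*(-1000) = (-15 + 2*34) - 785*(-1000) = (-15 + 68) + 785000 = 53 + 785000 = 785053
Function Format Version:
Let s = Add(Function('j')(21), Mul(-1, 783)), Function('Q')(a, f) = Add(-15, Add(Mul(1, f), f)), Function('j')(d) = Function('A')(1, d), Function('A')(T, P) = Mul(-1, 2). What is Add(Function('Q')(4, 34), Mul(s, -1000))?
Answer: 785053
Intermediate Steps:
Function('A')(T, P) = -2
Function('j')(d) = -2
Function('Q')(a, f) = Add(-15, Mul(2, f)) (Function('Q')(a, f) = Add(-15, Add(f, f)) = Add(-15, Mul(2, f)))
s = -785 (s = Add(-2, Mul(-1, 783)) = Add(-2, -783) = -785)
Add(Function('Q')(4, 34), Mul(s, -1000)) = Add(Add(-15, Mul(2, 34)), Mul(-785, -1000)) = Add(Add(-15, 68), 785000) = Add(53, 785000) = 785053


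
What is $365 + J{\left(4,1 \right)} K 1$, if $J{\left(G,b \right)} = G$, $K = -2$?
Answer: $357$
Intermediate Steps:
$365 + J{\left(4,1 \right)} K 1 = 365 + 4 \left(-2\right) 1 = 365 - 8 = 357$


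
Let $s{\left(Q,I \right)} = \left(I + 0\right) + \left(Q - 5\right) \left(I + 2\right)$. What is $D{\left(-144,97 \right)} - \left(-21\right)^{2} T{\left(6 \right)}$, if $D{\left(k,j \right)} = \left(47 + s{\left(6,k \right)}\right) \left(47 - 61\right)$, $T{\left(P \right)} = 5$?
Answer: $1141$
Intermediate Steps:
$s{\left(Q,I \right)} = I + \left(-5 + Q\right) \left(2 + I\right)$
$D{\left(k,j \right)} = -686 - 28 k$ ($D{\left(k,j \right)} = \left(47 + \left(-10 - 4 k + 2 \cdot 6 + k 6\right)\right) \left(47 - 61\right) = \left(47 + \left(-10 - 4 k + 12 + 6 k\right)\right) \left(-14\right) = \left(47 + \left(2 + 2 k\right)\right) \left(-14\right) = \left(49 + 2 k\right) \left(-14\right) = -686 - 28 k$)
$D{\left(-144,97 \right)} - \left(-21\right)^{2} T{\left(6 \right)} = \left(-686 - -4032\right) - \left(-21\right)^{2} \cdot 5 = \left(-686 + 4032\right) - 441 \cdot 5 = 3346 - 2205 = 1141$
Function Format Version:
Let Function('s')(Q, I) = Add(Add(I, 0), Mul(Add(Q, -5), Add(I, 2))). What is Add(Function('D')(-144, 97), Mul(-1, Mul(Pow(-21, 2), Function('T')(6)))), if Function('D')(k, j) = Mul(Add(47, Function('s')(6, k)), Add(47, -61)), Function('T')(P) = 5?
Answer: 1141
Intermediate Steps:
Function('s')(Q, I) = Add(I, Mul(Add(-5, Q), Add(2, I)))
Function('D')(k, j) = Add(-686, Mul(-28, k)) (Function('D')(k, j) = Mul(Add(47, Add(-10, Mul(-4, k), Mul(2, 6), Mul(k, 6))), Add(47, -61)) = Mul(Add(47, Add(-10, Mul(-4, k), 12, Mul(6, k))), -14) = Mul(Add(47, Add(2, Mul(2, k))), -14) = Mul(Add(49, Mul(2, k)), -14) = Add(-686, Mul(-28, k)))
Add(Function('D')(-144, 97), Mul(-1, Mul(Pow(-21, 2), Function('T')(6)))) = Add(Add(-686, Mul(-28, -144)), Mul(-1, Mul(Pow(-21, 2), 5))) = Add(Add(-686, 4032), Mul(-1, Mul(441, 5))) = Add(3346, Mul(-1, 2205)) = Add(3346, -2205) = 1141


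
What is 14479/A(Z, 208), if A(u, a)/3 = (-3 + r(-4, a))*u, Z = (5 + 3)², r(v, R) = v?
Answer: -14479/1344 ≈ -10.773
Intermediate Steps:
Z = 64 (Z = 8² = 64)
A(u, a) = -21*u (A(u, a) = 3*((-3 - 4)*u) = 3*(-7*u) = -21*u)
14479/A(Z, 208) = 14479/((-21*64)) = 14479/(-1344) = 14479*(-1/1344) = -14479/1344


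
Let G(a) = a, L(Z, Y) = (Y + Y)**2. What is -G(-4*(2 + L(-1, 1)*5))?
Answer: 88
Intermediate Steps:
L(Z, Y) = 4*Y**2 (L(Z, Y) = (2*Y)**2 = 4*Y**2)
-G(-4*(2 + L(-1, 1)*5)) = -(-4)*(2 + (4*1**2)*5) = -(-4)*(2 + (4*1)*5) = -(-4)*(2 + 4*5) = -(-4)*(2 + 20) = -(-4)*22 = -1*(-88) = 88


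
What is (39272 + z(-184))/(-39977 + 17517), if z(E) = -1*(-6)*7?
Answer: -19657/11230 ≈ -1.7504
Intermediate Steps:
z(E) = 42 (z(E) = 6*7 = 42)
(39272 + z(-184))/(-39977 + 17517) = (39272 + 42)/(-39977 + 17517) = 39314/(-22460) = 39314*(-1/22460) = -19657/11230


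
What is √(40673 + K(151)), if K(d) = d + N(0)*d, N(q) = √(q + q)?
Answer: 54*√14 ≈ 202.05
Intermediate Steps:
N(q) = √2*√q (N(q) = √(2*q) = √2*√q)
K(d) = d (K(d) = d + (√2*√0)*d = d + (√2*0)*d = d + 0*d = d + 0 = d)
√(40673 + K(151)) = √(40673 + 151) = √40824 = 54*√14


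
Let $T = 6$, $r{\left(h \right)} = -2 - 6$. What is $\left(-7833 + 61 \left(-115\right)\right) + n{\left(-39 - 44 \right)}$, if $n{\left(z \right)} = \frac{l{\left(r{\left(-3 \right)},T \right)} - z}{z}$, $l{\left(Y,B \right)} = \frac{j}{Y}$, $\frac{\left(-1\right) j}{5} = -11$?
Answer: $- \frac{9859681}{664} \approx -14849.0$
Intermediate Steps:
$j = 55$ ($j = \left(-5\right) \left(-11\right) = 55$)
$r{\left(h \right)} = -8$ ($r{\left(h \right)} = -2 - 6 = -8$)
$l{\left(Y,B \right)} = \frac{55}{Y}$
$n{\left(z \right)} = \frac{- \frac{55}{8} - z}{z}$ ($n{\left(z \right)} = \frac{\frac{55}{-8} - z}{z} = \frac{55 \left(- \frac{1}{8}\right) - z}{z} = \frac{- \frac{55}{8} - z}{z}$)
$\left(-7833 + 61 \left(-115\right)\right) + n{\left(-39 - 44 \right)} = \left(-7833 + 61 \left(-115\right)\right) + \frac{- \frac{55}{8} - \left(-39 - 44\right)}{-39 - 44} = \left(-7833 - 7015\right) + \frac{- \frac{55}{8} - -83}{-83} = -14848 - \frac{- \frac{55}{8} + 83}{83} = -14848 - \frac{609}{664} = - \frac{9859681}{664}$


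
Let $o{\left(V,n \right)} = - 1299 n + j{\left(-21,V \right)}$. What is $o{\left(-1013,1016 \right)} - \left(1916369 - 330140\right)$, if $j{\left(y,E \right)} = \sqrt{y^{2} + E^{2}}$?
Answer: $-2906013 + \sqrt{1026610} \approx -2.905 \cdot 10^{6}$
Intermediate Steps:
$j{\left(y,E \right)} = \sqrt{E^{2} + y^{2}}$
$o{\left(V,n \right)} = \sqrt{441 + V^{2}} - 1299 n$ ($o{\left(V,n \right)} = - 1299 n + \sqrt{V^{2} + \left(-21\right)^{2}} = - 1299 n + \sqrt{V^{2} + 441} = - 1299 n + \sqrt{441 + V^{2}} = \sqrt{441 + V^{2}} - 1299 n$)
$o{\left(-1013,1016 \right)} - \left(1916369 - 330140\right) = \left(\sqrt{441 + \left(-1013\right)^{2}} - 1319784\right) - \left(1916369 - 330140\right) = \left(\sqrt{441 + 1026169} - 1319784\right) - 1586229 = \left(\sqrt{1026610} - 1319784\right) - 1586229 = \left(-1319784 + \sqrt{1026610}\right) - 1586229 = -2906013 + \sqrt{1026610}$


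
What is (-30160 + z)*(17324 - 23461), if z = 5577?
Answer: 150865871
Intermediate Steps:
(-30160 + z)*(17324 - 23461) = (-30160 + 5577)*(17324 - 23461) = -24583*(-6137) = 150865871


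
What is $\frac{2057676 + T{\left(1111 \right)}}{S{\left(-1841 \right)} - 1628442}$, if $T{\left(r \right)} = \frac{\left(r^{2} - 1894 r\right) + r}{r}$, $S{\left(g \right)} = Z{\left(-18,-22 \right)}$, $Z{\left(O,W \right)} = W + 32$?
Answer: $- \frac{1028447}{814216} \approx -1.2631$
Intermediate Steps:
$Z{\left(O,W \right)} = 32 + W$
$S{\left(g \right)} = 10$ ($S{\left(g \right)} = 32 - 22 = 10$)
$T{\left(r \right)} = \frac{r^{2} - 1893 r}{r}$
$\frac{2057676 + T{\left(1111 \right)}}{S{\left(-1841 \right)} - 1628442} = \frac{2057676 + \left(-1893 + 1111\right)}{10 - 1628442} = \frac{2057676 - 782}{-1628432} = 2056894 \left(- \frac{1}{1628432}\right) = - \frac{1028447}{814216}$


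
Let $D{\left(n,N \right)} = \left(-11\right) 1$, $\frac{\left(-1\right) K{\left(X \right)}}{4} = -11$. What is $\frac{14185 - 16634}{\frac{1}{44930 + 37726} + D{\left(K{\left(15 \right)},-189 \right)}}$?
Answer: $\frac{202424544}{909215} \approx 222.64$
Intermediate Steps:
$K{\left(X \right)} = 44$ ($K{\left(X \right)} = \left(-4\right) \left(-11\right) = 44$)
$D{\left(n,N \right)} = -11$
$\frac{14185 - 16634}{\frac{1}{44930 + 37726} + D{\left(K{\left(15 \right)},-189 \right)}} = \frac{14185 - 16634}{\frac{1}{44930 + 37726} - 11} = - \frac{2449}{\frac{1}{82656} - 11} = - \frac{2449}{- \frac{909215}{82656}} = \left(-2449\right) \left(- \frac{82656}{909215}\right) = \frac{202424544}{909215}$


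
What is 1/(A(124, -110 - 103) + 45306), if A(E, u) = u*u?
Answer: 1/90675 ≈ 1.1028e-5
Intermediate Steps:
A(E, u) = u²
1/(A(124, -110 - 103) + 45306) = 1/((-110 - 103)² + 45306) = 1/((-213)² + 45306) = 1/(45369 + 45306) = 1/90675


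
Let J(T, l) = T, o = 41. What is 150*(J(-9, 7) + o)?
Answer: 4800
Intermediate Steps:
150*(J(-9, 7) + o) = 150*(-9 + 41) = 150*32 = 4800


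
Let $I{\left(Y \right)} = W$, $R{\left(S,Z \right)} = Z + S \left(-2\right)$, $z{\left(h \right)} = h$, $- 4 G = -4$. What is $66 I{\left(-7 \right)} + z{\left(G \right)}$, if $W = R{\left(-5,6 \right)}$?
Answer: $1057$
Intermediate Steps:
$G = 1$ ($G = \left(- \frac{1}{4}\right) \left(-4\right) = 1$)
$R{\left(S,Z \right)} = Z - 2 S$
$W = 16$ ($W = 6 - -10 = 6 + 10 = 16$)
$I{\left(Y \right)} = 16$
$66 I{\left(-7 \right)} + z{\left(G \right)} = 66 \cdot 16 + 1 = 1056 + 1 = 1057$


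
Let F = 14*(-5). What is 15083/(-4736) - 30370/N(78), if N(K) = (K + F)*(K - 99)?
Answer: 17662297/99456 ≈ 177.59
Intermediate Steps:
F = -70
N(K) = (-99 + K)*(-70 + K) (N(K) = (K - 70)*(K - 99) = (-70 + K)*(-99 + K) = (-99 + K)*(-70 + K))
15083/(-4736) - 30370/N(78) = 15083/(-4736) - 30370/(6930 + 78² - 169*78) = 15083*(-1/4736) - 30370/(6930 + 6084 - 13182) = -15083/4736 - 30370/(-168) = -15083/4736 - 30370*(-1/168) = -15083/4736 + 15185/84 = 17662297/99456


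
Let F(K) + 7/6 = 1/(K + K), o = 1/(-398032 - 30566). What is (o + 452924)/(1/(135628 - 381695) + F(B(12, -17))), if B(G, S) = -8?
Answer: -382136776408183336/1037064365433 ≈ -3.6848e+5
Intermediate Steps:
o = -1/428598 (o = 1/(-428598) = -1/428598 ≈ -2.3332e-6)
F(K) = -7/6 + 1/(2*K) (F(K) = -7/6 + 1/(K + K) = -7/6 + 1/(2*K))
(o + 452924)/(1/(135628 - 381695) + F(B(12, -17))) = (-1/428598 + 452924)/(1/(135628 - 381695) + (⅙)*(3 - 7*(-8))/(-8)) = 194122320551/(428598*(1/(-246067) + (⅙)*(-⅛)*(3 + 56))) = 194122320551/(428598*(-1/246067 + (⅙)*(-⅛)*59)) = 194122320551/(428598*(-1/246067 - 59/48)) = 194122320551/(428598*(-14518001/11811216)) = (194122320551/428598)*(-11811216/14518001) = -382136776408183336/1037064365433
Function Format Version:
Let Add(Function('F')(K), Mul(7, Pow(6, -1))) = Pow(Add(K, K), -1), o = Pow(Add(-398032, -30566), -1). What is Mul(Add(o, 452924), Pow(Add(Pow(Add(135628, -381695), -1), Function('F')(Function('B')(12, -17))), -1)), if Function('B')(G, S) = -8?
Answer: Rational(-382136776408183336, 1037064365433) ≈ -3.6848e+5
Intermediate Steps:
o = Rational(-1, 428598) (o = Pow(-428598, -1) = Rational(-1, 428598) ≈ -2.3332e-6)
Function('F')(K) = Add(Rational(-7, 6), Mul(Rational(1, 2), Pow(K, -1))) (Function('F')(K) = Add(Rational(-7, 6), Pow(Add(K, K), -1)) = Add(Rational(-7, 6), Pow(Mul(2, K), -1)) = Add(Rational(-7, 6), Mul(Rational(1, 2), Pow(K, -1))))
Mul(Add(o, 452924), Pow(Add(Pow(Add(135628, -381695), -1), Function('F')(Function('B')(12, -17))), -1)) = Mul(Add(Rational(-1, 428598), 452924), Pow(Add(Pow(Add(135628, -381695), -1), Mul(Rational(1, 6), Pow(-8, -1), Add(3, Mul(-7, -8)))), -1)) = Mul(Rational(194122320551, 428598), Pow(Add(Pow(-246067, -1), Mul(Rational(1, 6), Rational(-1, 8), Add(3, 56))), -1)) = Mul(Rational(194122320551, 428598), Pow(Add(Rational(-1, 246067), Mul(Rational(1, 6), Rational(-1, 8), 59)), -1)) = Mul(Rational(194122320551, 428598), Pow(Add(Rational(-1, 246067), Rational(-59, 48)), -1)) = Mul(Rational(194122320551, 428598), Pow(Rational(-14518001, 11811216), -1)) = Mul(Rational(194122320551, 428598), Rational(-11811216, 14518001)) = Rational(-382136776408183336, 1037064365433)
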